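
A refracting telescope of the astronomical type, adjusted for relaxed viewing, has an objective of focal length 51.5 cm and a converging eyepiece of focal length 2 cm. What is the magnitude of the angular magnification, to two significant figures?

26

|M| = f_obj/|f_eye| = 51.5/2 = 25.750.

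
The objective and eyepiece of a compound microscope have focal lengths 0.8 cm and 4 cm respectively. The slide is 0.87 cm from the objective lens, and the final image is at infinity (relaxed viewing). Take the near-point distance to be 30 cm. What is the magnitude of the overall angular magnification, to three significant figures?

Objective: 1/d_i = 1/f_obj - 1/d_o = 1/0.8 - 1/0.87 = 0.10057 cm^-1, so d_i = 9.943 cm.
m_obj = -d_i/d_o = -9.943/0.87 = -11.429.
Eyepiece angular magnification (image at infinity): M_eye = D/f_e = 30/4 = 7.500.
Overall M = m_obj x M_eye = (-11.429)(7.500) = -85.71.
|M| = 85.71.

85.7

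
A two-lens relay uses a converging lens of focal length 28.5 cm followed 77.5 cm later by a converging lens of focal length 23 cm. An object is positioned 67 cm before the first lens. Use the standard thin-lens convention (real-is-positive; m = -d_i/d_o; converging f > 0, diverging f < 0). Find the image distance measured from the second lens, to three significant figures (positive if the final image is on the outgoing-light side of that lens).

131 cm

First lens: d_i1 = 1/(1/28.5 - 1/67) = 49.597 cm.
That image sits 27.903 cm in front of the second lens, so d_o2 = 27.903 cm.
Second lens: d_i2 = 1/(1/23 - 1/(27.903)) = 130.902 cm.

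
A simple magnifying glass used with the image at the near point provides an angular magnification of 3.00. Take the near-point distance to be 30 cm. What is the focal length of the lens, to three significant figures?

For the image at the near point, M = 1 + D/f.
f = D/(M - 1) = 30/(3.0 - 1) = 15.000 cm.

15.0 cm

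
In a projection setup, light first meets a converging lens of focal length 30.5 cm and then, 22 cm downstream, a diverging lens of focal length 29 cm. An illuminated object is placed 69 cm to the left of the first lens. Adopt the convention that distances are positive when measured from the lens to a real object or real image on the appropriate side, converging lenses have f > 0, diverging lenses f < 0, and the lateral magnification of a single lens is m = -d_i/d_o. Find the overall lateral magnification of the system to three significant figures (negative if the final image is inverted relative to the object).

6.27

Lens 1: 1/d_i1 = 1/f_1 - 1/d_o1 = 1/30.5 - 1/69 = 0.01829 cm^-1, so d_i1 = 54.662 cm.
m_1 = -(54.662)/69 = -0.7922.
This image would form 54.662 cm past lens 1, i.e. 32.662 cm beyond lens 2, so it is a virtual object for lens 2: d_o2 = 22 - 54.662 = -32.662 cm.
Lens 2: 1/d_i2 = 1/f_2 - 1/d_o2 = 1/(-29) - 1/(-32.662) = -0.00387 cm^-1, so d_i2 = -258.635 cm.
m_2 = -(-258.635)/(-32.662) = -7.9184.
The system's lateral magnification is m_1 m_2 = (-0.7922)(-7.9184) = 6.2730.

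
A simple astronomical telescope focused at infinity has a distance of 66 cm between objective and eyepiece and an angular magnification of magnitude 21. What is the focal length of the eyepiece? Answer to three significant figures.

3.00 cm

In normal adjustment the tube length equals f_obj + f_eye and |M| = f_obj/f_eye.
So f_obj = 21 f_eye and 21 f_eye + f_eye = 66 cm, giving f_eye = 66/22 = 3.000 cm and f_obj = 63.000 cm.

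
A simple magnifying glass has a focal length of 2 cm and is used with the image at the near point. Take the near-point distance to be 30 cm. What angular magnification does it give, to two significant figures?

16

M = 1 + D/f = 1 + 30/2 = 16.000.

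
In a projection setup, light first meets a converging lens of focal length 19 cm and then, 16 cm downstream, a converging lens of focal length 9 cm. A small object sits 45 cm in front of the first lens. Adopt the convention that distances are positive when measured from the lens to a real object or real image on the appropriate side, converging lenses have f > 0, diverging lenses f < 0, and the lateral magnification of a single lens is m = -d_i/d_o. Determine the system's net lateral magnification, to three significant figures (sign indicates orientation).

-0.254

Applying the thin-lens equation to the first lens, 1/19 = 1/45 + 1/d_i1, which gives d_i1 = 32.885 cm.
Its lateral magnification is m_1 = -d_i1/d_o1 = -(32.885)/45 = -0.7308.
Since 32.885 cm > 16 cm, the first image lies past the second lens and serves as a virtual object: d_o2 = L - d_i1 = -16.885 cm.
Applying the thin-lens equation again with f_2 = 9 cm and d_o2 = -16.885 cm gives d_i2 = 5.871 cm.
m_2 = -(5.871)/(-16.885) = 0.3477.
Overall magnification: m = m_1 m_2 = -0.2541.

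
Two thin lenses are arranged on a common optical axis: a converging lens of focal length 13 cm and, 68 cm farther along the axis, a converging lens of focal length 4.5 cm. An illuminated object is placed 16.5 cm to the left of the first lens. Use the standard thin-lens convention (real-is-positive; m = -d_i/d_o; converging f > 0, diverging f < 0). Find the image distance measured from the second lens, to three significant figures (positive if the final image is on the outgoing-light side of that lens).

First lens: d_i1 = 1/(1/13 - 1/16.5) = 61.286 cm.
Object distance for lens 2: d_o2 = 68 - 61.286 = 6.714 cm.
Second lens: d_i2 = 1/(1/4.5 - 1/(6.714)) = 13.645 cm.

13.6 cm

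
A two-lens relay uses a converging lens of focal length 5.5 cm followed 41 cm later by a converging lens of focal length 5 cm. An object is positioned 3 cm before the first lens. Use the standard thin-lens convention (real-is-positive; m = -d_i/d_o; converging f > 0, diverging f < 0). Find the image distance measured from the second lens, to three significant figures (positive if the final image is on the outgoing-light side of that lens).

5.59 cm

Lens 1: 1/d_i1 = 1/f_1 - 1/d_o1 = 1/5.5 - 1/3 = -0.15152 cm^-1, so d_i1 = -6.600 cm.
With d_i1 < 0 the first image is virtual and lies on the object side; the object distance for lens 2 is d_o2 = 41 - (-6.600) = 47.600 cm.
Lens 2: 1/d_i2 = 1/f_2 - 1/d_o2 = 1/5 - 1/(47.600) = 0.17899 cm^-1, so d_i2 = 5.587 cm.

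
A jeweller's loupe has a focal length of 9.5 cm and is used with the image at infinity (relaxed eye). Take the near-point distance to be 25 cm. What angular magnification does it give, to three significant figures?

M = D/f = 25/9.5 = 2.632.

2.63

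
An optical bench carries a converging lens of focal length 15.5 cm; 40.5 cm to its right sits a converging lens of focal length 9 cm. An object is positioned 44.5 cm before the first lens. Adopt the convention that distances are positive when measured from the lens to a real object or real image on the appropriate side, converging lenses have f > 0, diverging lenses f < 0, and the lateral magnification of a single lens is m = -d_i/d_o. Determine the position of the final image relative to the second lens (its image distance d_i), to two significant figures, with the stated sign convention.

Lens 1: 1/d_i1 = 1/f_1 - 1/d_o1 = 1/15.5 - 1/44.5 = 0.04204 cm^-1, so d_i1 = 23.784 cm.
The intermediate image is 23.784 cm to the right of lens 1, so d_o2 = L - d_i1 = 40.5 - 23.784 = 16.716 cm.
Lens 2: 1/d_i2 = 1/f_2 - 1/d_o2 = 1/9 - 1/(16.716) = 0.05129 cm^-1, so d_i2 = 19.498 cm.

19 cm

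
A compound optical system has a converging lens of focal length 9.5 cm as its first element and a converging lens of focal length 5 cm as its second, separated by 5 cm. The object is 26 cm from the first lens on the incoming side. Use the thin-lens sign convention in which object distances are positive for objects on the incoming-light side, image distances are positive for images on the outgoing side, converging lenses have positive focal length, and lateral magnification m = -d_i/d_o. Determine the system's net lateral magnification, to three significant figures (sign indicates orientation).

-0.192

Lens 1: 1/d_i1 = 1/f_1 - 1/d_o1 = 1/9.5 - 1/26 = 0.06680 cm^-1, so d_i1 = 14.970 cm.
m_1 = -(14.970)/26 = -0.5758.
This image would form 14.970 cm past lens 1, i.e. 9.970 cm beyond lens 2, so it is a virtual object for lens 2: d_o2 = 5 - 14.970 = -9.970 cm.
Lens 2: 1/d_i2 = 1/f_2 - 1/d_o2 = 1/5 - 1/(-9.970) = 0.30030 cm^-1, so d_i2 = 3.330 cm.
m_2 = -(3.330)/(-9.970) = 0.3340.
Total m = m_1 x m_2 = (-0.5758)(0.3340) = -0.1923.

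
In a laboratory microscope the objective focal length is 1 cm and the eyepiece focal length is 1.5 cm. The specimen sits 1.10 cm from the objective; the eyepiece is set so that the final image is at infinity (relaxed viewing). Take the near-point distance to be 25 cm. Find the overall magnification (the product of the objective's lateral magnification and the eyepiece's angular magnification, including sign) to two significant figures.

-170

Objective: 1/d_i = 1/f_obj - 1/d_o = 1/1 - 1/1.10 = 0.09091 cm^-1, so d_i = 11.000 cm.
m_obj = -d_i/d_o = -11.000/1.10 = -10.000.
Eyepiece angular magnification (image at infinity): M_eye = D/f_e = 25/1.5 = 16.667.
Overall M = m_obj x M_eye = (-10.000)(16.667) = -166.67.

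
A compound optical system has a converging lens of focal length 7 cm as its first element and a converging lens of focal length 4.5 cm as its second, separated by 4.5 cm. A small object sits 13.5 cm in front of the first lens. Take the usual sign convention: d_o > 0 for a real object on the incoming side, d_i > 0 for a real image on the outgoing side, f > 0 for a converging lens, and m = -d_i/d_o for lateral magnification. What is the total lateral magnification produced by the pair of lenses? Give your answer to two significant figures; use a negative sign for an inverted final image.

First lens: d_i1 = 1/(1/7 - 1/13.5) = 14.538 cm.
m_1 = -(14.538)/13.5 = -1.0769.
This image would form 14.538 cm past lens 1, i.e. 10.038 cm beyond lens 2, so it is a virtual object for lens 2: d_o2 = 4.5 - 14.538 = -10.038 cm.
Second lens: d_i2 = 1/(1/4.5 - 1/(-10.038)) = 3.107 cm.
m_2 = -(3.107)/(-10.038) = 0.3095.
The system's lateral magnification is m_1 m_2 = (-1.0769)(0.3095) = -0.3333.

-0.33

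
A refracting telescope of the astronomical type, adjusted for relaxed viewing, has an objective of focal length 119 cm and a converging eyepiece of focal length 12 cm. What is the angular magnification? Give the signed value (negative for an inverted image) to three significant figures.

-9.92

M = -f_obj/f_eye = -119/(12) = -9.917.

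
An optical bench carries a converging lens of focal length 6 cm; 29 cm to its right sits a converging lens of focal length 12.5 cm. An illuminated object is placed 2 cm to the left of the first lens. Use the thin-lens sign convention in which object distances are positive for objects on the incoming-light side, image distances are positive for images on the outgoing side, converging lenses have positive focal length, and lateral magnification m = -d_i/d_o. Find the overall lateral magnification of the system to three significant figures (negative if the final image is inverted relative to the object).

-0.962

First lens: d_i1 = 1/(1/6 - 1/2) = -3.000 cm.
m_1 = -(-3.000)/2 = 1.5000.
The intermediate image is virtual, 3.000 cm to the left of lens 1, so d_o2 = L - d_i1 = 29 - (-3.000) = 32.000 cm.
Second lens: d_i2 = 1/(1/12.5 - 1/(32.000)) = 20.513 cm.
m_2 = -(20.513)/(32.000) = -0.6410.
Total m = m_1 x m_2 = (1.5000)(-0.6410) = -0.9615.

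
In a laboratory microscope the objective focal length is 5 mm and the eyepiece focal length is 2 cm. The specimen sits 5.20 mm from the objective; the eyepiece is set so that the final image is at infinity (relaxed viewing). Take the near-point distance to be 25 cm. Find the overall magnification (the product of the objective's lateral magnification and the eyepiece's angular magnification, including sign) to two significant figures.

Convert to cm: f_obj = 5 mm = 0.5 cm; d_o = 5.20 mm = 0.52 cm.
Objective: 1/d_i = 1/f_obj - 1/d_o = 1/0.5 - 1/0.52 = 0.07692 cm^-1, so d_i = 13.000 cm.
m_obj = -d_i/d_o = -13.000/0.52 = -25.000.
Eyepiece angular magnification (image at infinity): M_eye = D/f_e = 25/2 = 12.500.
Overall M = m_obj x M_eye = (-25.000)(12.500) = -312.50.

-310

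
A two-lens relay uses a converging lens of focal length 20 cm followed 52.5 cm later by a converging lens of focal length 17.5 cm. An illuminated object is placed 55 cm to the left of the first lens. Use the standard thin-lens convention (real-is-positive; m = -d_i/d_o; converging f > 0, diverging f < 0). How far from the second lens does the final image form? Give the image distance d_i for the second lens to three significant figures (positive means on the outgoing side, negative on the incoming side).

103 cm

Applying the thin-lens equation to the first lens, 1/20 = 1/55 + 1/d_i1, which gives d_i1 = 31.429 cm.
That image sits 21.071 cm in front of the second lens, so d_o2 = 21.071 cm.
Applying the thin-lens equation again with f_2 = 17.5 cm and d_o2 = 21.071 cm gives d_i2 = 103.250 cm.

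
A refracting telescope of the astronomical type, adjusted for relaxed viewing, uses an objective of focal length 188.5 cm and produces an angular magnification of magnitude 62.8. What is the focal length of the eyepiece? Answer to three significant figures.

|M| = f_obj/f_eye, so f_eye = f_obj/|M| = 188.5/62.8 = 3.002 cm.

3.00 cm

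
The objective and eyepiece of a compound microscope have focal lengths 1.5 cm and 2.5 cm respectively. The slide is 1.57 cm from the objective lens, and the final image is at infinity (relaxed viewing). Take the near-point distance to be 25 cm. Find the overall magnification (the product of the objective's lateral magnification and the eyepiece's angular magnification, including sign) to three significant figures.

Objective: 1/d_i = 1/f_obj - 1/d_o = 1/1.5 - 1/1.57 = 0.02972 cm^-1, so d_i = 33.643 cm.
m_obj = -d_i/d_o = -33.643/1.57 = -21.429.
Eyepiece angular magnification (image at infinity): M_eye = D/f_e = 25/2.5 = 10.000.
Overall M = m_obj x M_eye = (-21.429)(10.000) = -214.29.

-214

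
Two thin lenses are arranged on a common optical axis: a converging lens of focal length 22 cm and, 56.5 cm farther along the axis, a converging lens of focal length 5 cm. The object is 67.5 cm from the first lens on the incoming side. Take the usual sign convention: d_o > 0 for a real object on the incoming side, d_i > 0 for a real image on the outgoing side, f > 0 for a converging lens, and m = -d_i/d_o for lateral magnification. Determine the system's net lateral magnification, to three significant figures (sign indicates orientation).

0.128

Lens 1: 1/d_i1 = 1/f_1 - 1/d_o1 = 1/22 - 1/67.5 = 0.03064 cm^-1, so d_i1 = 32.637 cm.
m_1 = -(32.637)/67.5 = -0.4835.
Object distance for lens 2: d_o2 = 56.5 - 32.637 = 23.863 cm.
Lens 2: 1/d_i2 = 1/f_2 - 1/d_o2 = 1/5 - 1/(23.863) = 0.15809 cm^-1, so d_i2 = 6.325 cm.
m_2 = -(6.325)/(23.863) = -0.2651.
Overall magnification: m = m_1 m_2 = 0.1282.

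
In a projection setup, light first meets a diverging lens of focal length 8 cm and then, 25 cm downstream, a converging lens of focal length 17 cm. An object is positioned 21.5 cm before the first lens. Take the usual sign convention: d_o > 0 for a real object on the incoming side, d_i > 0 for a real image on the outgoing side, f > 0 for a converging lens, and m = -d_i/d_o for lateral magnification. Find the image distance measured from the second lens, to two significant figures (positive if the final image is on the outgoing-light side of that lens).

38 cm

First lens: d_i1 = 1/(1/(-8) - 1/21.5) = -5.831 cm.
With d_i1 < 0 the first image is virtual and lies on the object side; the object distance for lens 2 is d_o2 = 25 - (-5.831) = 30.831 cm.
Second lens: d_i2 = 1/(1/17 - 1/(30.831)) = 37.896 cm.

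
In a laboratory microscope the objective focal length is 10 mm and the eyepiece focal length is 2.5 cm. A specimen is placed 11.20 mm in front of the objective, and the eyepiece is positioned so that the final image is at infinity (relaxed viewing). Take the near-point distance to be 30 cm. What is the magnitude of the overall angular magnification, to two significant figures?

100

Convert to cm: f_obj = 10 mm = 1 cm; d_o = 11.20 mm = 1.12 cm.
Objective: 1/d_i = 1/f_obj - 1/d_o = 1/1 - 1/1.12 = 0.10714 cm^-1, so d_i = 9.333 cm.
m_obj = -d_i/d_o = -9.333/1.12 = -8.333.
Eyepiece angular magnification (image at infinity): M_eye = D/f_e = 30/2.5 = 12.000.
Overall M = m_obj x M_eye = (-8.333)(12.000) = -100.00.
|M| = 100.00.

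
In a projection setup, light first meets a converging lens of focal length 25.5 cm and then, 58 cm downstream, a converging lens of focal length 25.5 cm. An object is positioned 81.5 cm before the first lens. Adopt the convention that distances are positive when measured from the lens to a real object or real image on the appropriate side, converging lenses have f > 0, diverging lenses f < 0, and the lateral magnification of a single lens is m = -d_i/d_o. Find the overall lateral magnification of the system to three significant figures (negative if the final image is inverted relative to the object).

-2.52

Applying the thin-lens equation to the first lens, 1/25.5 = 1/81.5 + 1/d_i1, which gives d_i1 = 37.112 cm.
Its lateral magnification is m_1 = -d_i1/d_o1 = -(37.112)/81.5 = -0.4554.
Object distance for lens 2: d_o2 = 58 - 37.112 = 20.888 cm.
Applying the thin-lens equation again with f_2 = 25.5 cm and d_o2 = 20.888 cm gives d_i2 = -115.503 cm.
m_2 = -(-115.503)/(20.888) = 5.5295.
Total m = m_1 x m_2 = (-0.4554)(5.5295) = -2.5179.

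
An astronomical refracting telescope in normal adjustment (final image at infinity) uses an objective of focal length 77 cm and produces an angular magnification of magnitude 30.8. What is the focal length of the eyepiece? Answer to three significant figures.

|M| = f_obj/f_eye, so f_eye = f_obj/|M| = 77/30.8 = 2.500 cm.

2.50 cm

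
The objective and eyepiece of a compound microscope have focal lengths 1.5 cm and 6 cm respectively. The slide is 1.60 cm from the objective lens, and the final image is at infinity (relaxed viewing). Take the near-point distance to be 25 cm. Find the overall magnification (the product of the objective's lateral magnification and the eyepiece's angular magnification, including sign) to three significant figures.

Objective: 1/d_i = 1/f_obj - 1/d_o = 1/1.5 - 1/1.60 = 0.04167 cm^-1, so d_i = 24.000 cm.
m_obj = -d_i/d_o = -24.000/1.60 = -15.000.
Eyepiece angular magnification (image at infinity): M_eye = D/f_e = 25/6 = 4.167.
Overall M = m_obj x M_eye = (-15.000)(4.167) = -62.50.

-62.5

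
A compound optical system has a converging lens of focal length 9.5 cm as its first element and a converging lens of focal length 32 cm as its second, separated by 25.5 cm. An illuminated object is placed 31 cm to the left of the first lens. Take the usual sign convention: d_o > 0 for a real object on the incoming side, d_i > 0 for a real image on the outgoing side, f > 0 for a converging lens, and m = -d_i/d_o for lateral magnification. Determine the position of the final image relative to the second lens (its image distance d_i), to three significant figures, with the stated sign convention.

Applying the thin-lens equation to the first lens, 1/9.5 = 1/31 + 1/d_i1, which gives d_i1 = 13.698 cm.
That image sits 11.802 cm in front of the second lens, so d_o2 = 11.802 cm.
Applying the thin-lens equation again with f_2 = 32 cm and d_o2 = 11.802 cm gives d_i2 = -18.699 cm.

-18.7 cm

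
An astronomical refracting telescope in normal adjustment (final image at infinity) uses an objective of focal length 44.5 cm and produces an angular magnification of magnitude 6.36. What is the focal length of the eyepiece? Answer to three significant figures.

|M| = f_obj/f_eye, so f_eye = f_obj/|M| = 44.5/6.36 = 6.997 cm.

7.00 cm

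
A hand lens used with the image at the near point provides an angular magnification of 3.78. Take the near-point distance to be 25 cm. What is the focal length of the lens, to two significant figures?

For the image at the near point, M = 1 + D/f.
f = D/(M - 1) = 25/(3.78 - 1) = 8.993 cm.

9.0 cm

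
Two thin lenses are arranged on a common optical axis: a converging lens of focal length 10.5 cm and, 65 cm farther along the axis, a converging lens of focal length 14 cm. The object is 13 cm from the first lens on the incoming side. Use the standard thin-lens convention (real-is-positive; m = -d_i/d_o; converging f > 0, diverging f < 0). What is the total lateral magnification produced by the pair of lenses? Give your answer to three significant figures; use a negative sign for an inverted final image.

-16.3

Lens 1: 1/d_i1 = 1/f_1 - 1/d_o1 = 1/10.5 - 1/13 = 0.01832 cm^-1, so d_i1 = 54.600 cm.
m_1 = -(54.600)/13 = -4.2000.
Object distance for lens 2: d_o2 = 65 - 54.600 = 10.400 cm.
Lens 2: 1/d_i2 = 1/f_2 - 1/d_o2 = 1/14 - 1/(10.400) = -0.02473 cm^-1, so d_i2 = -40.444 cm.
m_2 = -(-40.444)/(10.400) = 3.8889.
The system's lateral magnification is m_1 m_2 = (-4.2000)(3.8889) = -16.3333.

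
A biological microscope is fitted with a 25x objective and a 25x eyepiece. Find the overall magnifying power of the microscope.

The overall magnification of a compound microscope is the product of the objective and eyepiece magnifications:
M = M_obj x M_eye = 25 x 25 = 625.

625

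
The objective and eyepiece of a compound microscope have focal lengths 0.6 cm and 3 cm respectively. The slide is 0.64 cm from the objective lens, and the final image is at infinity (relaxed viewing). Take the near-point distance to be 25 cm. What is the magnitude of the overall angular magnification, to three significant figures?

125

Objective: 1/d_i = 1/f_obj - 1/d_o = 1/0.6 - 1/0.64 = 0.10417 cm^-1, so d_i = 9.600 cm.
m_obj = -d_i/d_o = -9.600/0.64 = -15.000.
Eyepiece angular magnification (image at infinity): M_eye = D/f_e = 25/3 = 8.333.
Overall M = m_obj x M_eye = (-15.000)(8.333) = -125.00.
|M| = 125.00.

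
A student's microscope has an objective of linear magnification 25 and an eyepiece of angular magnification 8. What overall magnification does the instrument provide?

The overall magnification of a compound microscope is the product of the objective and eyepiece magnifications:
M = M_obj x M_eye = 25 x 8 = 200.

200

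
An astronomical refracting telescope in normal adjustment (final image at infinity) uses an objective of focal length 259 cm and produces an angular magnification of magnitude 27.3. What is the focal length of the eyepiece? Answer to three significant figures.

|M| = f_obj/f_eye, so f_eye = f_obj/|M| = 259/27.3 = 9.487 cm.

9.49 cm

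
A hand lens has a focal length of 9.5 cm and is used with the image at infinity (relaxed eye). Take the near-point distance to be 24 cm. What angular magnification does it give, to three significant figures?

M = D/f = 24/9.5 = 2.526.

2.53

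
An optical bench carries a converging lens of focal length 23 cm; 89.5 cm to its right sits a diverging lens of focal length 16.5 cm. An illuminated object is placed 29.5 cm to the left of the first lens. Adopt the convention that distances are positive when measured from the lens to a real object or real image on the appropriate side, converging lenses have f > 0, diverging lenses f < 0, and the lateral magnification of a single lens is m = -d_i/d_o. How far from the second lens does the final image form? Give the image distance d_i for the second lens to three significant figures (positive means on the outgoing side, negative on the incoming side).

152 cm

First lens: d_i1 = 1/(1/23 - 1/29.5) = 104.385 cm.
This image would form 104.385 cm past lens 1, i.e. 14.885 cm beyond lens 2, so it is a virtual object for lens 2: d_o2 = 89.5 - 104.385 = -14.885 cm.
Second lens: d_i2 = 1/(1/(-16.5) - 1/(-14.885)) = 152.036 cm.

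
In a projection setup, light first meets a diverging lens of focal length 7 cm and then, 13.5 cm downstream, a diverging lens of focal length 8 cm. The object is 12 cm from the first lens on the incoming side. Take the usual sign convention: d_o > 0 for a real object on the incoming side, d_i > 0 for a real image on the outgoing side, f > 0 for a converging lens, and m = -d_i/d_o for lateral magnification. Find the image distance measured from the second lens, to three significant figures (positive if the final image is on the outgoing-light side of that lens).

Applying the thin-lens equation to the first lens, 1/(-7) = 1/12 + 1/d_i1, which gives d_i1 = -4.421 cm.
With d_i1 < 0 the first image is virtual and lies on the object side; the object distance for lens 2 is d_o2 = 13.5 - (-4.421) = 17.921 cm.
Applying the thin-lens equation again with f_2 = -8 cm and d_o2 = 17.921 cm gives d_i2 = -5.531 cm.

-5.53 cm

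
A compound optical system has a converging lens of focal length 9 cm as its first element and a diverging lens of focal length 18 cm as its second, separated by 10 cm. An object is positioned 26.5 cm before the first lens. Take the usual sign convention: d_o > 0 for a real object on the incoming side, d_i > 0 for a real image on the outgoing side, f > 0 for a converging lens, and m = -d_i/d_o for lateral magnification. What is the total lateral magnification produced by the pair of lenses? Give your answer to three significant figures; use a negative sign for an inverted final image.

-0.644

First lens: d_i1 = 1/(1/9 - 1/26.5) = 13.629 cm.
m_1 = -(13.629)/26.5 = -0.5143.
This image would form 13.629 cm past lens 1, i.e. 3.629 cm beyond lens 2, so it is a virtual object for lens 2: d_o2 = 10 - 13.629 = -3.629 cm.
Second lens: d_i2 = 1/(1/(-18) - 1/(-3.629)) = 4.545 cm.
m_2 = -(4.545)/(-3.629) = 1.2525.
Overall magnification: m = m_1 m_2 = -0.6441.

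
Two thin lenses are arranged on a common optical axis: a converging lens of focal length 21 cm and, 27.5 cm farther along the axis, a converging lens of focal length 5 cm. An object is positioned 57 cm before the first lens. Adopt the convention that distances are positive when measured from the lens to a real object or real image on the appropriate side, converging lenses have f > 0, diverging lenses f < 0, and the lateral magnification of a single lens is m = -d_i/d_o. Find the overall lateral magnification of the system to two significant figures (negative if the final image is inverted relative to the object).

-0.27

Lens 1: 1/d_i1 = 1/f_1 - 1/d_o1 = 1/21 - 1/57 = 0.03008 cm^-1, so d_i1 = 33.250 cm.
m_1 = -(33.250)/57 = -0.5833.
This image would form 33.250 cm past lens 1, i.e. 5.750 cm beyond lens 2, so it is a virtual object for lens 2: d_o2 = 27.5 - 33.250 = -5.750 cm.
Lens 2: 1/d_i2 = 1/f_2 - 1/d_o2 = 1/5 - 1/(-5.750) = 0.37391 cm^-1, so d_i2 = 2.674 cm.
m_2 = -(2.674)/(-5.750) = 0.4651.
Overall magnification: m = m_1 m_2 = -0.2713.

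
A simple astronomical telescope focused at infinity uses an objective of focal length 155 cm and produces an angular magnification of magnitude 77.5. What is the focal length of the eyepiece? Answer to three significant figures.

|M| = f_obj/f_eye, so f_eye = f_obj/|M| = 155/77.5 = 2.000 cm.

2.00 cm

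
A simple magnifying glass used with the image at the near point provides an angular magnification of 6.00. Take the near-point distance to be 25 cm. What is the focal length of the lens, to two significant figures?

5.0 cm

For the image at the near point, M = 1 + D/f.
f = D/(M - 1) = 25/(6.0 - 1) = 5.000 cm.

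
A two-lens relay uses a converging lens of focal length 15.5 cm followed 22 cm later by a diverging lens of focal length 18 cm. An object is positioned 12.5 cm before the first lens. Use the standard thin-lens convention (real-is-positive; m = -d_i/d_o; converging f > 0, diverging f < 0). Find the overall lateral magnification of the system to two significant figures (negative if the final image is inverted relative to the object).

Lens 1: 1/d_i1 = 1/f_1 - 1/d_o1 = 1/15.5 - 1/12.5 = -0.01548 cm^-1, so d_i1 = -64.583 cm.
m_1 = -(-64.583)/12.5 = 5.1667.
With d_i1 < 0 the first image is virtual and lies on the object side; the object distance for lens 2 is d_o2 = 22 - (-64.583) = 86.583 cm.
Lens 2: 1/d_i2 = 1/f_2 - 1/d_o2 = 1/(-18) - 1/(86.583) = -0.06711 cm^-1, so d_i2 = -14.902 cm.
m_2 = -(-14.902)/(86.583) = 0.1721.
Total m = m_1 x m_2 = (5.1667)(0.1721) = 0.8892.

0.89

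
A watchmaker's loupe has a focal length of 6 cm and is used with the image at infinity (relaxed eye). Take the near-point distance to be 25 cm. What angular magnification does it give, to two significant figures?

4.2

M = D/f = 25/6 = 4.167.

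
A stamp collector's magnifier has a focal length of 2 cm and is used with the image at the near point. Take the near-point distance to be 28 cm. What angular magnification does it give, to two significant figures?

15

M = 1 + D/f = 1 + 28/2 = 15.000.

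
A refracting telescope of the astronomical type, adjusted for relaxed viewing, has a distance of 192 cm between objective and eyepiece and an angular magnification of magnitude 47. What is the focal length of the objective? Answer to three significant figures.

188 cm

In normal adjustment the tube length equals f_obj + f_eye and |M| = f_obj/f_eye.
So f_obj = 47 f_eye and 47 f_eye + f_eye = 192 cm, giving f_eye = 192/48 = 4.000 cm and f_obj = 188.000 cm.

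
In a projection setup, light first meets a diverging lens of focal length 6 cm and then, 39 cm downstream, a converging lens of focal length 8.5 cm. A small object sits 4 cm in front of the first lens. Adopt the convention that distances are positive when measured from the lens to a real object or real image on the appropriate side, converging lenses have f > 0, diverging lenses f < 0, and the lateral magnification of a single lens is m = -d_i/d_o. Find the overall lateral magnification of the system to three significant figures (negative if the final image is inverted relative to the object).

Lens 1: 1/d_i1 = 1/f_1 - 1/d_o1 = 1/(-6) - 1/4 = -0.41667 cm^-1, so d_i1 = -2.400 cm.
m_1 = -(-2.400)/4 = 0.6000.
With d_i1 < 0 the first image is virtual and lies on the object side; the object distance for lens 2 is d_o2 = 39 - (-2.400) = 41.400 cm.
Lens 2: 1/d_i2 = 1/f_2 - 1/d_o2 = 1/8.5 - 1/(41.400) = 0.09349 cm^-1, so d_i2 = 10.696 cm.
m_2 = -(10.696)/(41.400) = -0.2584.
Overall magnification: m = m_1 m_2 = -0.1550.

-0.155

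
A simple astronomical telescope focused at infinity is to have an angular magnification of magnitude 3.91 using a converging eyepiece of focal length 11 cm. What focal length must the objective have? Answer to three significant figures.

43.0 cm

|M| = f_obj/|f_eye|, so f_obj = |M| x |f_eye| = 3.91 x 11 = 43.010 cm.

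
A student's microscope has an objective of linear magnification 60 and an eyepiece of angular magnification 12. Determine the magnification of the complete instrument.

720

The overall magnification of a compound microscope is the product of the objective and eyepiece magnifications:
M = M_obj x M_eye = 60 x 12 = 720.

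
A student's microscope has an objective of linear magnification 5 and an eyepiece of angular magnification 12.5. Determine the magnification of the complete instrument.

62.5

The overall magnification of a compound microscope is the product of the objective and eyepiece magnifications:
M = M_obj x M_eye = 5 x 12.5 = 62.5.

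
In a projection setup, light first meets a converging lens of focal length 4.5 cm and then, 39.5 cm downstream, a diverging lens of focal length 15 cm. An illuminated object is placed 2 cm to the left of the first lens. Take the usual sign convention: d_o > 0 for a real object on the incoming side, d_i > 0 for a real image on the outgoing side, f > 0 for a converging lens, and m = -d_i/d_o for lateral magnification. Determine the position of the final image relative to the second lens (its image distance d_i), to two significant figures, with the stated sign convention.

-11 cm

First lens: d_i1 = 1/(1/4.5 - 1/2) = -3.600 cm.
The intermediate image is virtual, 3.600 cm to the left of lens 1, so d_o2 = L - d_i1 = 39.5 - (-3.600) = 43.100 cm.
Second lens: d_i2 = 1/(1/(-15) - 1/(43.100)) = -11.127 cm.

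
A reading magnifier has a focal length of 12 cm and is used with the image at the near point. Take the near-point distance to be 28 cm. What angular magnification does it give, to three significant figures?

M = 1 + D/f = 1 + 28/12 = 3.333.

3.33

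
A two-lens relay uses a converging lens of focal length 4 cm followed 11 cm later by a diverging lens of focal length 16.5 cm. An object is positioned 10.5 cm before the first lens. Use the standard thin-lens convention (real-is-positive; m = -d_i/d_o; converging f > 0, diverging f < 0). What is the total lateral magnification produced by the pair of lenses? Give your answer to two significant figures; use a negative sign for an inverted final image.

-0.48

First lens: d_i1 = 1/(1/4 - 1/10.5) = 6.462 cm.
m_1 = -(6.462)/10.5 = -0.6154.
The intermediate image is 6.462 cm to the right of lens 1, so d_o2 = L - d_i1 = 11 - 6.462 = 4.538 cm.
Second lens: d_i2 = 1/(1/(-16.5) - 1/(4.538)) = -3.559 cm.
m_2 = -(-3.559)/(4.538) = 0.7843.
Total m = m_1 x m_2 = (-0.6154)(0.7843) = -0.4826.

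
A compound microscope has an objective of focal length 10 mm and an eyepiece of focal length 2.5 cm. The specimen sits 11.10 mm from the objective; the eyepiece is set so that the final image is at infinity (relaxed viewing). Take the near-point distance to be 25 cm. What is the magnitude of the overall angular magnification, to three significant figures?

Convert to cm: f_obj = 10 mm = 1 cm; d_o = 11.10 mm = 1.11 cm.
Objective: 1/d_i = 1/f_obj - 1/d_o = 1/1 - 1/1.11 = 0.09910 cm^-1, so d_i = 10.091 cm.
m_obj = -d_i/d_o = -10.091/1.11 = -9.091.
Eyepiece angular magnification (image at infinity): M_eye = D/f_e = 25/2.5 = 10.000.
Overall M = m_obj x M_eye = (-9.091)(10.000) = -90.91.
|M| = 90.91.

90.9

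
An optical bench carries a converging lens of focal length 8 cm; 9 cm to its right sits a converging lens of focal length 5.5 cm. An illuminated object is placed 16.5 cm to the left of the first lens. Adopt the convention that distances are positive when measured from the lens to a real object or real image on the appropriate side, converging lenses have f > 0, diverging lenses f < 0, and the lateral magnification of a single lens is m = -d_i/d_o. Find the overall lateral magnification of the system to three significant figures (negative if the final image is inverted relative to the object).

Lens 1: 1/d_i1 = 1/f_1 - 1/d_o1 = 1/8 - 1/16.5 = 0.06439 cm^-1, so d_i1 = 15.529 cm.
m_1 = -(15.529)/16.5 = -0.9412.
Since 15.529 cm > 9 cm, the first image lies past the second lens and serves as a virtual object: d_o2 = L - d_i1 = -6.529 cm.
Lens 2: 1/d_i2 = 1/f_2 - 1/d_o2 = 1/5.5 - 1/(-6.529) = 0.33497 cm^-1, so d_i2 = 2.985 cm.
m_2 = -(2.985)/(-6.529) = 0.4572.
Overall magnification: m = m_1 m_2 = -0.4303.

-0.430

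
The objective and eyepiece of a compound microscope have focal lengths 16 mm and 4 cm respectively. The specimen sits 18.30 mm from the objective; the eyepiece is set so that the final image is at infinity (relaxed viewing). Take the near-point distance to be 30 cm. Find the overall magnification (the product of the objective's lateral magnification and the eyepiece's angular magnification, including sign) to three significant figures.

-52.2

Convert to cm: f_obj = 16 mm = 1.6 cm; d_o = 18.30 mm = 1.83 cm.
Objective: 1/d_i = 1/f_obj - 1/d_o = 1/1.6 - 1/1.83 = 0.07855 cm^-1, so d_i = 12.730 cm.
m_obj = -d_i/d_o = -12.730/1.83 = -6.957.
Eyepiece angular magnification (image at infinity): M_eye = D/f_e = 30/4 = 7.500.
Overall M = m_obj x M_eye = (-6.957)(7.500) = -52.17.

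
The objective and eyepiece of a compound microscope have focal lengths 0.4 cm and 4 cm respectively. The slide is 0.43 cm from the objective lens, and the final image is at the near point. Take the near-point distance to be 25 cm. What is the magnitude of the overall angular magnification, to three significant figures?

96.7

Objective: 1/d_i = 1/f_obj - 1/d_o = 1/0.4 - 1/0.43 = 0.17442 cm^-1, so d_i = 5.733 cm.
m_obj = -d_i/d_o = -5.733/0.43 = -13.333.
Eyepiece angular magnification (image at near point): M_eye = 1 + D/f_e = 1 + 25/4 = 7.250.
Overall M = m_obj x M_eye = (-13.333)(7.250) = -96.67.
|M| = 96.67.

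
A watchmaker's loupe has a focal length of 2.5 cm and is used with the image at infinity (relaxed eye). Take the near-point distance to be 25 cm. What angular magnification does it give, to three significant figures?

M = D/f = 25/2.5 = 10.000.

10.0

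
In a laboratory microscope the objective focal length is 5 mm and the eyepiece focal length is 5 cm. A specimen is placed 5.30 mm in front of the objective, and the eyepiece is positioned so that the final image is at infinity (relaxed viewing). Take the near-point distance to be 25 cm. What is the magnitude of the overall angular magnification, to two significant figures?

Convert to cm: f_obj = 5 mm = 0.5 cm; d_o = 5.30 mm = 0.53 cm.
Objective: 1/d_i = 1/f_obj - 1/d_o = 1/0.5 - 1/0.53 = 0.11321 cm^-1, so d_i = 8.833 cm.
m_obj = -d_i/d_o = -8.833/0.53 = -16.667.
Eyepiece angular magnification (image at infinity): M_eye = D/f_e = 25/5 = 5.000.
Overall M = m_obj x M_eye = (-16.667)(5.000) = -83.33.
|M| = 83.33.

83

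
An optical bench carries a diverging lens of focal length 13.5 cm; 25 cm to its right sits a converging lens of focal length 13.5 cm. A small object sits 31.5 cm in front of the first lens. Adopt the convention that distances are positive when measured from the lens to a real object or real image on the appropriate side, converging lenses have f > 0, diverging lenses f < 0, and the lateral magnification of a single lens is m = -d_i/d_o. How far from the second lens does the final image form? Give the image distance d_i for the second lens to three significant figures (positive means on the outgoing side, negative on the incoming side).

Applying the thin-lens equation to the first lens, 1/(-13.5) = 1/31.5 + 1/d_i1, which gives d_i1 = -9.450 cm.
With d_i1 < 0 the first image is virtual and lies on the object side; the object distance for lens 2 is d_o2 = 25 - (-9.450) = 34.450 cm.
Applying the thin-lens equation again with f_2 = 13.5 cm and d_o2 = 34.450 cm gives d_i2 = 22.199 cm.

22.2 cm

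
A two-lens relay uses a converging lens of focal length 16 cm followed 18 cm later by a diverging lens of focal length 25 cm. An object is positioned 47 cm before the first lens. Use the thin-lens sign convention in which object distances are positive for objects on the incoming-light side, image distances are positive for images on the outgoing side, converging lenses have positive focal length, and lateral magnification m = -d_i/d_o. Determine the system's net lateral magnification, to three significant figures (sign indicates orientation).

First lens: d_i1 = 1/(1/16 - 1/47) = 24.258 cm.
m_1 = -(24.258)/47 = -0.5161.
This image would form 24.258 cm past lens 1, i.e. 6.258 cm beyond lens 2, so it is a virtual object for lens 2: d_o2 = 18 - 24.258 = -6.258 cm.
Second lens: d_i2 = 1/(1/(-25) - 1/(-6.258)) = 8.348 cm.
m_2 = -(8.348)/(-6.258) = 1.3339.
Total m = m_1 x m_2 = (-0.5161)(1.3339) = -0.6885.

-0.688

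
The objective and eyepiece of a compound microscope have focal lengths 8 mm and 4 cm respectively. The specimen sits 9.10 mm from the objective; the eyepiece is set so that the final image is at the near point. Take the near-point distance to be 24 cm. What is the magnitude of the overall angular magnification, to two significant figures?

51

Convert to cm: f_obj = 8 mm = 0.8 cm; d_o = 9.10 mm = 0.91 cm.
Objective: 1/d_i = 1/f_obj - 1/d_o = 1/0.8 - 1/0.91 = 0.15110 cm^-1, so d_i = 6.618 cm.
m_obj = -d_i/d_o = -6.618/0.91 = -7.273.
Eyepiece angular magnification (image at near point): M_eye = 1 + D/f_e = 1 + 24/4 = 7.000.
Overall M = m_obj x M_eye = (-7.273)(7.000) = -50.91.
|M| = 50.91.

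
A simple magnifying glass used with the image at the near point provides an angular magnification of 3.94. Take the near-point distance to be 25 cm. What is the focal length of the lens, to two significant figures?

For the image at the near point, M = 1 + D/f.
f = D/(M - 1) = 25/(3.94 - 1) = 8.503 cm.

8.5 cm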